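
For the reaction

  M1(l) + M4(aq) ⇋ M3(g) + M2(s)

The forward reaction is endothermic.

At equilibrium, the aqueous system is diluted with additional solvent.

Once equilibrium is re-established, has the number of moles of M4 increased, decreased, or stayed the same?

increases

Dilution lowers every aqueous concentration by the same factor. Δn_aq = 0 − 1 = -1, so the system shifts toward the side with more dissolved moles — to the left.
The net shift is to the left. M4 is a reactant, so its amount increases.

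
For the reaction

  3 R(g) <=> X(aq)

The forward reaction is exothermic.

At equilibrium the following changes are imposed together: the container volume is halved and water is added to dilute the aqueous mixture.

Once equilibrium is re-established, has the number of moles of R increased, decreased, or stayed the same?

Gas moles: reactants 3, products 0 (Δn_gas = -3). Compression shifts the system toward the side with fewer moles of gas — to the right.
Dilution lowers every aqueous concentration by the same factor. Δn_aq = 1 − 0 = +1, so the system shifts toward the side with more dissolved moles — to the right.
The net shift is to the right. R is a reactant, so its amount decreases.

decreases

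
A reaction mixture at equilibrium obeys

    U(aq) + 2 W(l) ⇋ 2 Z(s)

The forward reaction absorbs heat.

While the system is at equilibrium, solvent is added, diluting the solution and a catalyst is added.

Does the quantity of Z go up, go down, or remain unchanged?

decreases

Dilution lowers every aqueous concentration by the same factor. Δn_aq = 0 − 1 = -1, so the system shifts toward the side with more dissolved moles — to the left.
A catalyst speeds both forward and reverse rates equally; it changes neither Q nor K — no shift from this change.
The net shift is to the left. Z is a product, so its amount decreases.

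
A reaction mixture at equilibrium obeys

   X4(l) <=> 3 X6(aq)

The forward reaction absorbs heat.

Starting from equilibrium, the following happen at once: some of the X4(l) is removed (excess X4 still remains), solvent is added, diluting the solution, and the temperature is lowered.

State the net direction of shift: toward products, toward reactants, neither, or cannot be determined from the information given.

cannot be determined

X4 is a pure liquid; its activity is 1 regardless of amount, so Q is unaffected — no shift from this change.
Dilution lowers every aqueous concentration by the same factor. Δn_aq = 3 − 0 = +3, so the system shifts toward the side with more dissolved moles — to the right.
The forward reaction is endothermic. Lowering T favours the exothermic direction — shift to the left.
The individual effects push in opposite directions; without quantitative information the net direction cannot be determined.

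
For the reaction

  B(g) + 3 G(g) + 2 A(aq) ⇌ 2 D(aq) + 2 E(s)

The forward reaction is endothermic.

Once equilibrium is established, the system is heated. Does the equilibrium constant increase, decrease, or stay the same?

K depends on temperature via the van 't Hoff relation. The forward reaction is endothermic, so raising T increases K.

increases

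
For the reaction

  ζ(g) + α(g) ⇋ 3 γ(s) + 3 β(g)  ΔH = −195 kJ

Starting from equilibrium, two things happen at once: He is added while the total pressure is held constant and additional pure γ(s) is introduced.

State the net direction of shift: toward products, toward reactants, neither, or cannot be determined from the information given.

right

Adding inert gas at constant total pressure expands the volume and lowers every reacting partial pressure. With Δn_gas = 3 − 2 = +1, Q moves away from K toward the side with fewer gas moles, so the system shifts toward the side with more gas moles — to the right.
γ is a pure solid; its activity is 1 regardless of amount, so Q is unaffected — no shift from this change.
Only the nonzero effect(s) matter; the net shift is to the right.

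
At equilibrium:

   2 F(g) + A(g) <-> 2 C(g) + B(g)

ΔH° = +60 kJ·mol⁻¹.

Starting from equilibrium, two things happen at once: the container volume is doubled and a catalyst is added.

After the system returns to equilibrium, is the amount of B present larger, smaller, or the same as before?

Gas moles: reactants 3, products 3. Δn_gas = 0, so a volume change leaves Q equal to K — no shift from this change.
A catalyst speeds both forward and reverse rates equally; it changes neither Q nor K — no shift from this change.
No net shift occurs, so the amount of B is unchanged.

unchanged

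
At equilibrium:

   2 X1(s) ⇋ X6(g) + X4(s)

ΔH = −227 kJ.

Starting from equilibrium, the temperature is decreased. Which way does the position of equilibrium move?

right

The forward reaction is exothermic. Lowering T favours the exothermic direction — shift to the right.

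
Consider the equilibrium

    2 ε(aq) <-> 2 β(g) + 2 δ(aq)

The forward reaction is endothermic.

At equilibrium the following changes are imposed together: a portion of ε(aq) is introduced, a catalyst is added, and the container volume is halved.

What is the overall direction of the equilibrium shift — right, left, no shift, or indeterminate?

cannot be determined

Adding ε (aq), a reactant, drives the reaction to the right.
A catalyst speeds both forward and reverse rates equally; it changes neither Q nor K — no shift from this change.
Gas moles: reactants 0, products 2 (Δn_gas = +2). Compression shifts the system toward the side with fewer moles of gas — to the left.
The individual effects push in opposite directions; without quantitative information the net direction cannot be determined.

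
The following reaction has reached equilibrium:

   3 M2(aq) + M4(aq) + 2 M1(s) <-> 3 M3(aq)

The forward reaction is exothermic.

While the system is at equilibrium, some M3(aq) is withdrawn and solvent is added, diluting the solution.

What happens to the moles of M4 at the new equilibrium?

Removing M3 (aq), a product, drives the reaction to the right.
Dilution lowers every aqueous concentration by the same factor. Δn_aq = 3 − 4 = -1, so the system shifts toward the side with more dissolved moles — to the left.
The two effects oppose each other, so the net shift — and hence the change in M4 — cannot be determined from the given information.

cannot be determined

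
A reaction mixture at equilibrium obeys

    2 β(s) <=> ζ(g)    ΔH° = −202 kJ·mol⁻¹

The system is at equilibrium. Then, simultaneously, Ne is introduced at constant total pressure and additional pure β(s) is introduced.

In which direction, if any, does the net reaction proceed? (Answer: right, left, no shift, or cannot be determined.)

Adding inert gas at constant total pressure expands the volume and lowers every reacting partial pressure. With Δn_gas = 1 − 0 = +1, Q moves away from K toward the side with fewer gas moles, so the system shifts toward the side with more gas moles — to the right.
β is a pure solid; its activity is 1 regardless of amount, so Q is unaffected — no shift from this change.
Only the nonzero effect(s) matter; the net shift is to the right.

right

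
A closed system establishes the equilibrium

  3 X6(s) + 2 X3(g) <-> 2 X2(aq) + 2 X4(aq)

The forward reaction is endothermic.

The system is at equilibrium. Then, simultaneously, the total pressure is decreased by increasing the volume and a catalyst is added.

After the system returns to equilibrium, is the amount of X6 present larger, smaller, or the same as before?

Gas moles: reactants 2, products 0 (Δn_gas = -2). Expansion shifts the system toward the side with more moles of gas — to the left.
A catalyst speeds both forward and reverse rates equally; it changes neither Q nor K — no shift from this change.
The net shift is to the left. X6 is a reactant, so its amount increases.

increases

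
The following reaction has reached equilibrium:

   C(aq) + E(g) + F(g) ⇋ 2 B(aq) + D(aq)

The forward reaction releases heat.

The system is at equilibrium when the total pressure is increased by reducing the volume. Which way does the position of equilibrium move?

right

Gas moles: reactants 2, products 0 (Δn_gas = -2). Compression shifts the system toward the side with fewer moles of gas — to the right.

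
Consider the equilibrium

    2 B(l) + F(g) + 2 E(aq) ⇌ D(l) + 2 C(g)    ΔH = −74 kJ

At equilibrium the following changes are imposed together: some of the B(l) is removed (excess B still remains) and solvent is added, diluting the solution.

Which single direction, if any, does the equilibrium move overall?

left

B is a pure liquid; its activity is 1 regardless of amount, so Q is unaffected — no shift from this change.
Dilution lowers every aqueous concentration by the same factor. Δn_aq = 0 − 2 = -2, so the system shifts toward the side with more dissolved moles — to the left.
Only the nonzero effect(s) matter; the net shift is to the left.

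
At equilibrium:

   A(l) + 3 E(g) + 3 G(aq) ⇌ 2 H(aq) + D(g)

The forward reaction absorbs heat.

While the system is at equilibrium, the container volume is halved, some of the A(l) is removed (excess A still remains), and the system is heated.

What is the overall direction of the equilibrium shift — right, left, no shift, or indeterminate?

right

Gas moles: reactants 3, products 1 (Δn_gas = -2). Compression shifts the system toward the side with fewer moles of gas — to the right.
A is a pure liquid; its activity is 1 regardless of amount, so Q is unaffected — no shift from this change.
The forward reaction is endothermic. Raising T favours the endothermic direction — shift to the right.
Only the nonzero effect(s) matter; the net shift is to the right.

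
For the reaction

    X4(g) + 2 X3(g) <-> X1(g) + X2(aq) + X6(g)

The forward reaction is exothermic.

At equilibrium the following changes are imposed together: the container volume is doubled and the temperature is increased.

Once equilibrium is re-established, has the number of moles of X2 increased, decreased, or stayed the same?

Gas moles: reactants 3, products 2 (Δn_gas = -1). Expansion shifts the system toward the side with more moles of gas — to the left.
The forward reaction is exothermic. Raising T favours the endothermic direction — shift to the left.
The net shift is to the left. X2 is a product, so its amount decreases.

decreases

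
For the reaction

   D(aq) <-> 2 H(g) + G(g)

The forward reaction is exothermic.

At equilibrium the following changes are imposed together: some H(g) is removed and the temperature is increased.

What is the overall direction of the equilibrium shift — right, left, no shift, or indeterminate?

Removing H (g), a product, drives the reaction to the right.
The forward reaction is exothermic. Raising T favours the endothermic direction — shift to the left.
The individual effects push in opposite directions; without quantitative information the net direction cannot be determined.

cannot be determined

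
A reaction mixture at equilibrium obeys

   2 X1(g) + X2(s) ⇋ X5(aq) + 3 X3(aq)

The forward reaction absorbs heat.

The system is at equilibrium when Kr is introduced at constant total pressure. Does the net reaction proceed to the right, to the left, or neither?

Adding inert gas at constant total pressure expands the volume and lowers every reacting partial pressure. With Δn_gas = 0 − 2 = -2, Q moves away from K toward the side with fewer gas moles, so the system shifts toward the side with more gas moles — to the left.

left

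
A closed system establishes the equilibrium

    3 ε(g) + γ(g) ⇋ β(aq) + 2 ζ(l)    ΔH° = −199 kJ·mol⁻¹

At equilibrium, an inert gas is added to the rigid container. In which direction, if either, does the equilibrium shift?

no shift

At constant volume, adding an inert gas leaves every reacting species' partial pressure unchanged, so Q is unchanged — no shift from this change.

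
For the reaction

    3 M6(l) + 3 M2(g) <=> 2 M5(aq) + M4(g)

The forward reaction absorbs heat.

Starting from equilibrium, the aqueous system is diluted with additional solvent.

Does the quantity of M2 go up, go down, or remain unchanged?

Dilution lowers every aqueous concentration by the same factor. Δn_aq = 2 − 0 = +2, so the system shifts toward the side with more dissolved moles — to the right.
The net shift is to the right. M2 is a reactant, so its amount decreases.

decreases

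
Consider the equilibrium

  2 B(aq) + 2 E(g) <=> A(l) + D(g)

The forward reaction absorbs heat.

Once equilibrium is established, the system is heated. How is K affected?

increases

K depends on temperature via the van 't Hoff relation. The forward reaction is endothermic, so raising T increases K.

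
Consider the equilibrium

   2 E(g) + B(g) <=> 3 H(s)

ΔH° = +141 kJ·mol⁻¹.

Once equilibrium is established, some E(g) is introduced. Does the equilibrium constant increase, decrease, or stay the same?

The equilibrium constant depends only on temperature. This perturbation may move the position of equilibrium, but since T is unchanged, K itself is unchanged.

unchanged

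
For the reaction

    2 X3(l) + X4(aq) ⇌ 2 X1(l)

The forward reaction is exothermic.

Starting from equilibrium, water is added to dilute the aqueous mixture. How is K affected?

unchanged

The equilibrium constant depends only on temperature. This perturbation may move the position of equilibrium, but since T is unchanged, K itself is unchanged.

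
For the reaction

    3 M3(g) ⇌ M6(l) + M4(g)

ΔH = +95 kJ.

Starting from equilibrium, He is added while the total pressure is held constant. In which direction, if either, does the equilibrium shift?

left

Adding inert gas at constant total pressure expands the volume and lowers every reacting partial pressure. With Δn_gas = 1 − 3 = -2, Q moves away from K toward the side with fewer gas moles, so the system shifts toward the side with more gas moles — to the left.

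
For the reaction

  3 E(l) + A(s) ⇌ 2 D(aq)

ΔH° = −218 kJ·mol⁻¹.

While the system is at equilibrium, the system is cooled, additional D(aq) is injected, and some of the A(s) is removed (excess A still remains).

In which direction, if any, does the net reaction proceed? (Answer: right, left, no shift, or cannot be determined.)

The forward reaction is exothermic. Lowering T favours the exothermic direction — shift to the right.
Adding D (aq), a product, drives the reaction to the left.
A is a pure solid; its activity is 1 regardless of amount, so Q is unaffected — no shift from this change.
The individual effects push in opposite directions; without quantitative information the net direction cannot be determined.

cannot be determined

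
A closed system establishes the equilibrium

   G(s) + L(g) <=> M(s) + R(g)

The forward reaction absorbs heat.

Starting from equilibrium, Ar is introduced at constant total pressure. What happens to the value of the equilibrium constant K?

The equilibrium constant depends only on temperature. This perturbation changes neither the position of equilibrium nor K.

unchanged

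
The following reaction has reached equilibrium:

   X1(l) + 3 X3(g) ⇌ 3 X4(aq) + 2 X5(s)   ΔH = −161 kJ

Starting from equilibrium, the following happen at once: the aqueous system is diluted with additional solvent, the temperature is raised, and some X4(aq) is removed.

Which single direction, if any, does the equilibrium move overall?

cannot be determined

Dilution lowers every aqueous concentration by the same factor. Δn_aq = 3 − 0 = +3, so the system shifts toward the side with more dissolved moles — to the right.
The forward reaction is exothermic. Raising T favours the endothermic direction — shift to the left.
Removing X4 (aq), a product, drives the reaction to the right.
The individual effects push in opposite directions; without quantitative information the net direction cannot be determined.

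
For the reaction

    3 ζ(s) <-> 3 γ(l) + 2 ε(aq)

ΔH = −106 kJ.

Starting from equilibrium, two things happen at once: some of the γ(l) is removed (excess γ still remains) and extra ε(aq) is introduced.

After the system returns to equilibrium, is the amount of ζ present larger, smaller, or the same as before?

γ is a pure liquid; its activity is 1 regardless of amount, so Q is unaffected — no shift from this change.
Adding ε (aq), a product, drives the reaction to the left.
The net shift is to the left. ζ is a reactant, so its amount increases.

increases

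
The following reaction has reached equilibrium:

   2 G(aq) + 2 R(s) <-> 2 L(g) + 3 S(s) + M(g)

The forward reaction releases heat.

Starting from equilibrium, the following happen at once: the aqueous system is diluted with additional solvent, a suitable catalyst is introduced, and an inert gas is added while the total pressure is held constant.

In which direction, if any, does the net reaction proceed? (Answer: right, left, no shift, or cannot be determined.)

cannot be determined

Dilution lowers every aqueous concentration by the same factor. Δn_aq = 0 − 2 = -2, so the system shifts toward the side with more dissolved moles — to the left.
A catalyst speeds both forward and reverse rates equally; it changes neither Q nor K — no shift from this change.
Adding inert gas at constant total pressure expands the volume and lowers every reacting partial pressure. With Δn_gas = 3 − 0 = +3, Q moves away from K toward the side with fewer gas moles, so the system shifts toward the side with more gas moles — to the right.
The individual effects push in opposite directions; without quantitative information the net direction cannot be determined.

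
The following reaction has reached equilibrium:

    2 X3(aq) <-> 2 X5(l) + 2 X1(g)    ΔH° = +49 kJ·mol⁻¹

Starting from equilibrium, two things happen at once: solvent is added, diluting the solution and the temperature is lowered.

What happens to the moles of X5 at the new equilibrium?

Dilution lowers every aqueous concentration by the same factor. Δn_aq = 0 − 2 = -2, so the system shifts toward the side with more dissolved moles — to the left.
The forward reaction is endothermic. Lowering T favours the exothermic direction — shift to the left.
The net shift is to the left. X5 is a product, so its amount decreases.

decreases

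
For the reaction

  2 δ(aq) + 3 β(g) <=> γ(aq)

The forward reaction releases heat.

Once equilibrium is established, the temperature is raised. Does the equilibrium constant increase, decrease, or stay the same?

decreases

K depends on temperature via the van 't Hoff relation. The forward reaction is exothermic, so raising T decreases K.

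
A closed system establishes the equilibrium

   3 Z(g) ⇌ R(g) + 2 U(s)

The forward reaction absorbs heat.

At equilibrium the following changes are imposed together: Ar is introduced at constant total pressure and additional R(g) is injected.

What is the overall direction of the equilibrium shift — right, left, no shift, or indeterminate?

Adding inert gas at constant total pressure expands the volume and lowers every reacting partial pressure. With Δn_gas = 1 − 3 = -2, Q moves away from K toward the side with fewer gas moles, so the system shifts toward the side with more gas moles — to the left.
Adding R (g), a product, drives the reaction to the left.
All effects act in the same direction — net shift to the left.

left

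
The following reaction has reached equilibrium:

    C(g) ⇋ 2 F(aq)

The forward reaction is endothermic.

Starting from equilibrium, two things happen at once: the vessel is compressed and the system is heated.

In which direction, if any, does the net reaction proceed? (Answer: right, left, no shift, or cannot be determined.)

Gas moles: reactants 1, products 0 (Δn_gas = -1). Compression shifts the system toward the side with fewer moles of gas — to the right.
The forward reaction is endothermic. Raising T favours the endothermic direction — shift to the right.
All effects act in the same direction — net shift to the right.

right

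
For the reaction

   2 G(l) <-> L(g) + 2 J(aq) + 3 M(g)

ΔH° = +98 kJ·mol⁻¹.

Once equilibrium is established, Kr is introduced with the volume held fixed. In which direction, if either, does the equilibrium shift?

no shift

At constant volume, adding an inert gas leaves every reacting species' partial pressure unchanged, so Q is unchanged — no shift from this change.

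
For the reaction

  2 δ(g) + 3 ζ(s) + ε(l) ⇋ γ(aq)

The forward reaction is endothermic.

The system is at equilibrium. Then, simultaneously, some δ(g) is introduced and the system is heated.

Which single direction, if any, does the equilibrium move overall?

Adding δ (g), a reactant, drives the reaction to the right.
The forward reaction is endothermic. Raising T favours the endothermic direction — shift to the right.
All effects act in the same direction — net shift to the right.

right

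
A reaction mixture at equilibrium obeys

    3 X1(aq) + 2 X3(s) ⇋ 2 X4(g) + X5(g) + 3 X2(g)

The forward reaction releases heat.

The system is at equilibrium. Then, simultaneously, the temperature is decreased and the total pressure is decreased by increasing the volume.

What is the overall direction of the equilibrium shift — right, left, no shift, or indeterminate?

right

The forward reaction is exothermic. Lowering T favours the exothermic direction — shift to the right.
Gas moles: reactants 0, products 6 (Δn_gas = +6). Expansion shifts the system toward the side with more moles of gas — to the right.
All effects act in the same direction — net shift to the right.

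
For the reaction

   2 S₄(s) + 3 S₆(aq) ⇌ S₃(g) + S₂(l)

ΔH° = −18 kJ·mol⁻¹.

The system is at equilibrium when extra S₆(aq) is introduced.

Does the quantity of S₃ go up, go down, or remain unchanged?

increases

Adding S₆ (aq), a reactant, drives the reaction to the right.
The net shift is to the right. S₃ is a product, so its amount increases.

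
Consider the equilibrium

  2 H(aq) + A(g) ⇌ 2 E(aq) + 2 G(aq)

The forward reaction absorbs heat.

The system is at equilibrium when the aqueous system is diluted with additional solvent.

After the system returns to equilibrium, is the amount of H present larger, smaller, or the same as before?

Dilution lowers every aqueous concentration by the same factor. Δn_aq = 4 − 2 = +2, so the system shifts toward the side with more dissolved moles — to the right.
The net shift is to the right. H is a reactant, so its amount decreases.

decreases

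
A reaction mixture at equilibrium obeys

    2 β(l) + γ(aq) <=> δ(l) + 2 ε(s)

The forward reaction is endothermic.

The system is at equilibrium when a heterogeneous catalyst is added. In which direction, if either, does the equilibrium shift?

no shift

A catalyst speeds both forward and reverse rates equally; it changes neither Q nor K — no shift from this change.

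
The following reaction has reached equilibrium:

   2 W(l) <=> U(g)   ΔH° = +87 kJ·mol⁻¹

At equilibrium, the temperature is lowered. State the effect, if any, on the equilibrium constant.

K depends on temperature via the van 't Hoff relation. The forward reaction is endothermic, so lowering T decreases K.

decreases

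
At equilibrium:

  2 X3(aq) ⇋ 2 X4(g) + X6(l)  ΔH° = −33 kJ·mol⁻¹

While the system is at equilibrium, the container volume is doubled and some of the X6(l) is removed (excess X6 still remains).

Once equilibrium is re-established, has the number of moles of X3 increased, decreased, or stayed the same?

Gas moles: reactants 0, products 2 (Δn_gas = +2). Expansion shifts the system toward the side with more moles of gas — to the right.
X6 is a pure liquid; its activity is 1 regardless of amount, so Q is unaffected — no shift from this change.
The net shift is to the right. X3 is a reactant, so its amount decreases.

decreases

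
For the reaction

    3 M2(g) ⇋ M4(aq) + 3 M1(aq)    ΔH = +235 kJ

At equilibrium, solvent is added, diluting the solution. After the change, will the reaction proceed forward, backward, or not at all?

Dilution lowers every aqueous concentration by the same factor. Δn_aq = 4 − 0 = +4, so the system shifts toward the side with more dissolved moles — to the right.

right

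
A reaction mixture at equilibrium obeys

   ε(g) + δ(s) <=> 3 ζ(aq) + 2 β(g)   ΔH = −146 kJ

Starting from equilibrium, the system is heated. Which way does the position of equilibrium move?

left

The forward reaction is exothermic. Raising T favours the endothermic direction — shift to the left.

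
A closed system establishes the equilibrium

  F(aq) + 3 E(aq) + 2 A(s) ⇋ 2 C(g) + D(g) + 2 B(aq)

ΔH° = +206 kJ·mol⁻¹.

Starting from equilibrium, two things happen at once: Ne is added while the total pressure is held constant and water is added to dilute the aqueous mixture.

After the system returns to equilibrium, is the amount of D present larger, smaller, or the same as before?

cannot be determined

Adding inert gas at constant total pressure expands the volume and lowers every reacting partial pressure. With Δn_gas = 3 − 0 = +3, Q moves away from K toward the side with fewer gas moles, so the system shifts toward the side with more gas moles — to the right.
Dilution lowers every aqueous concentration by the same factor. Δn_aq = 2 − 4 = -2, so the system shifts toward the side with more dissolved moles — to the left.
The two effects oppose each other, so the net shift — and hence the change in D — cannot be determined from the given information.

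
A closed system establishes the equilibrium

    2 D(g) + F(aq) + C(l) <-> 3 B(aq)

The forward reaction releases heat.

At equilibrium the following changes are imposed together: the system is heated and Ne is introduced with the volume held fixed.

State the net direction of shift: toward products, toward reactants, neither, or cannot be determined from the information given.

The forward reaction is exothermic. Raising T favours the endothermic direction — shift to the left.
At constant volume, adding an inert gas leaves every reacting species' partial pressure unchanged, so Q is unchanged — no shift from this change.
Only the nonzero effect(s) matter; the net shift is to the left.

left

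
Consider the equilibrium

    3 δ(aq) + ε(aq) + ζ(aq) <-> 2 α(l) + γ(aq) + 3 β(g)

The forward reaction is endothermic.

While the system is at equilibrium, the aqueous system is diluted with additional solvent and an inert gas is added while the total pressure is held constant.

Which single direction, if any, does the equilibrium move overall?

cannot be determined

Dilution lowers every aqueous concentration by the same factor. Δn_aq = 1 − 5 = -4, so the system shifts toward the side with more dissolved moles — to the left.
Adding inert gas at constant total pressure expands the volume and lowers every reacting partial pressure. With Δn_gas = 3 − 0 = +3, Q moves away from K toward the side with fewer gas moles, so the system shifts toward the side with more gas moles — to the right.
The individual effects push in opposite directions; without quantitative information the net direction cannot be determined.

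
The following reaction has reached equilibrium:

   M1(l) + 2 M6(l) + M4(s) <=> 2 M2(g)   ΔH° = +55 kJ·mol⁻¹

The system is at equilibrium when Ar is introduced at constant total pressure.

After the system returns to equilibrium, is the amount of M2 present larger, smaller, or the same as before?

increases

Adding inert gas at constant total pressure expands the volume and lowers every reacting partial pressure. With Δn_gas = 2 − 0 = +2, Q moves away from K toward the side with fewer gas moles, so the system shifts toward the side with more gas moles — to the right.
The net shift is to the right. M2 is a product, so its amount increases.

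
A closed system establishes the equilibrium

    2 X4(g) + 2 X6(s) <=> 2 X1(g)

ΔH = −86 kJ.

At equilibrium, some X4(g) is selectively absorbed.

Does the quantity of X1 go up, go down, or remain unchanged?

Removing X4 (g), a reactant, drives the reaction to the left.
The net shift is to the left. X1 is a product, so its amount decreases.

decreases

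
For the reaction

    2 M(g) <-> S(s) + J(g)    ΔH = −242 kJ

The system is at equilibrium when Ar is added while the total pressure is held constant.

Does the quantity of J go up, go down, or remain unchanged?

Adding inert gas at constant total pressure expands the volume and lowers every reacting partial pressure. With Δn_gas = 1 − 2 = -1, Q moves away from K toward the side with fewer gas moles, so the system shifts toward the side with more gas moles — to the left.
The net shift is to the left. J is a product, so its amount decreases.

decreases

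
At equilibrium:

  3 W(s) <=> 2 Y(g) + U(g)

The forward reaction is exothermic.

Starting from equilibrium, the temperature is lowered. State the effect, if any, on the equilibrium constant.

K depends on temperature via the van 't Hoff relation. The forward reaction is exothermic, so lowering T increases K.

increases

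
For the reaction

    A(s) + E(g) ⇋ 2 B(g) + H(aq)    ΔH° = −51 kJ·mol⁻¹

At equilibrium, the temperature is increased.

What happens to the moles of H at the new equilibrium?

decreases

The forward reaction is exothermic. Raising T favours the endothermic direction — shift to the left.
The net shift is to the left. H is a product, so its amount decreases.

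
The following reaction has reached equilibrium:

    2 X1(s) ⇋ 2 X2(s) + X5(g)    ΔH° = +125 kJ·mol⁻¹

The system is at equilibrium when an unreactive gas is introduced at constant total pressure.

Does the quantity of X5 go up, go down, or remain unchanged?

Adding inert gas at constant total pressure expands the volume and lowers every reacting partial pressure. With Δn_gas = 1 − 0 = +1, Q moves away from K toward the side with fewer gas moles, so the system shifts toward the side with more gas moles — to the right.
The net shift is to the right. X5 is a product, so its amount increases.

increases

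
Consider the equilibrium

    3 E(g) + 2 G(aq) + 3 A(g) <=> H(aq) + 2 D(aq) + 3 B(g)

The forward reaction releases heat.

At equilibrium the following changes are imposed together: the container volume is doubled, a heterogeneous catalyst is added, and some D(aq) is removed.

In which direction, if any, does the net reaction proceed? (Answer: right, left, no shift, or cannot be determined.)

Gas moles: reactants 6, products 3 (Δn_gas = -3). Expansion shifts the system toward the side with more moles of gas — to the left.
A catalyst speeds both forward and reverse rates equally; it changes neither Q nor K — no shift from this change.
Removing D (aq), a product, drives the reaction to the right.
The individual effects push in opposite directions; without quantitative information the net direction cannot be determined.

cannot be determined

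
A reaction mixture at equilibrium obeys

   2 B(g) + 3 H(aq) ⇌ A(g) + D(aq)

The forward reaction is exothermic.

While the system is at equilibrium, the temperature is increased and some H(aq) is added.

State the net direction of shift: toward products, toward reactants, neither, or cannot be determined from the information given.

The forward reaction is exothermic. Raising T favours the endothermic direction — shift to the left.
Adding H (aq), a reactant, drives the reaction to the right.
The individual effects push in opposite directions; without quantitative information the net direction cannot be determined.

cannot be determined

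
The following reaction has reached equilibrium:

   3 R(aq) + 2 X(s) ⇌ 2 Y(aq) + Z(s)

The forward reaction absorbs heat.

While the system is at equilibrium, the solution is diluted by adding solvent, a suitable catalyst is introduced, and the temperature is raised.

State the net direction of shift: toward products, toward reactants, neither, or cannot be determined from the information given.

Dilution lowers every aqueous concentration by the same factor. Δn_aq = 2 − 3 = -1, so the system shifts toward the side with more dissolved moles — to the left.
A catalyst speeds both forward and reverse rates equally; it changes neither Q nor K — no shift from this change.
The forward reaction is endothermic. Raising T favours the endothermic direction — shift to the right.
The individual effects push in opposite directions; without quantitative information the net direction cannot be determined.

cannot be determined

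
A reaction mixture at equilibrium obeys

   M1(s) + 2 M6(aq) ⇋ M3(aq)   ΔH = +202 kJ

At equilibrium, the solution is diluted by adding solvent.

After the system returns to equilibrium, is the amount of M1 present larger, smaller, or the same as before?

increases

Dilution lowers every aqueous concentration by the same factor. Δn_aq = 1 − 2 = -1, so the system shifts toward the side with more dissolved moles — to the left.
The net shift is to the left. M1 is a reactant, so its amount increases.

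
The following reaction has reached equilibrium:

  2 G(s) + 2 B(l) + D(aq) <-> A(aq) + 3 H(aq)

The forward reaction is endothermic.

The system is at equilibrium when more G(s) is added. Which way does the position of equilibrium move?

no shift

G is a pure solid; its activity is 1 regardless of amount, so Q is unaffected — no shift from this change.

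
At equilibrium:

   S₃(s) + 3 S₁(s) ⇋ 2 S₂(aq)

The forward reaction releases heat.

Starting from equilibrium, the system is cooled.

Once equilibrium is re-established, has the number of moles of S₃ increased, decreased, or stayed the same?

decreases

The forward reaction is exothermic. Lowering T favours the exothermic direction — shift to the right.
The net shift is to the right. S₃ is a reactant, so its amount decreases.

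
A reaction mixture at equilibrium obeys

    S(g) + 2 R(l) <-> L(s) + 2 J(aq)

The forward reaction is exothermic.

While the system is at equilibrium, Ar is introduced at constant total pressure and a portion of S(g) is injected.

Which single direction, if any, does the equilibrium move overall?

Adding inert gas at constant total pressure expands the volume and lowers every reacting partial pressure. With Δn_gas = 0 − 1 = -1, Q moves away from K toward the side with fewer gas moles, so the system shifts toward the side with more gas moles — to the left.
Adding S (g), a reactant, drives the reaction to the right.
The individual effects push in opposite directions; without quantitative information the net direction cannot be determined.

cannot be determined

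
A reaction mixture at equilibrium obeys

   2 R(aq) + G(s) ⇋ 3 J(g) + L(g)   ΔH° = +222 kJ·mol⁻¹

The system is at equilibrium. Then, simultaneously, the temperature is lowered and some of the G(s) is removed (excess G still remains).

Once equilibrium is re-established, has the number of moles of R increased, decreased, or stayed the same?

increases

The forward reaction is endothermic. Lowering T favours the exothermic direction — shift to the left.
G is a pure solid; its activity is 1 regardless of amount, so Q is unaffected — no shift from this change.
The net shift is to the left. R is a reactant, so its amount increases.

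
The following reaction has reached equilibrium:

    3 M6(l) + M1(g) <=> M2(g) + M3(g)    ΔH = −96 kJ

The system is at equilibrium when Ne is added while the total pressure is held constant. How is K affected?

The equilibrium constant depends only on temperature. This perturbation may move the position of equilibrium, but since T is unchanged, K itself is unchanged.

unchanged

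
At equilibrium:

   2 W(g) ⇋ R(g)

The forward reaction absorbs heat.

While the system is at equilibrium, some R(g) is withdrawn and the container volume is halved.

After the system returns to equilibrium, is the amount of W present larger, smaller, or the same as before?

Removing R (g), a product, drives the reaction to the right.
Gas moles: reactants 2, products 1 (Δn_gas = -1). Compression shifts the system toward the side with fewer moles of gas — to the right.
The net shift is to the right. W is a reactant, so its amount decreases.

decreases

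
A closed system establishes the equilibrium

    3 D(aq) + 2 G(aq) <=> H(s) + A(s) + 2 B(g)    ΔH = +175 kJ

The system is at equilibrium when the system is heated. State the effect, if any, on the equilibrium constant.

K depends on temperature via the van 't Hoff relation. The forward reaction is endothermic, so raising T increases K.

increases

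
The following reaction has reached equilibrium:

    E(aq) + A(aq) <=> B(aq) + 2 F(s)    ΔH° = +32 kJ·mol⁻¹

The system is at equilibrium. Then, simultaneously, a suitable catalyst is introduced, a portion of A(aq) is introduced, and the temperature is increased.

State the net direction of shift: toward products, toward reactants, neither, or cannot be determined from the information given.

A catalyst speeds both forward and reverse rates equally; it changes neither Q nor K — no shift from this change.
Adding A (aq), a reactant, drives the reaction to the right.
The forward reaction is endothermic. Raising T favours the endothermic direction — shift to the right.
Only the nonzero effect(s) matter; the net shift is to the right.

right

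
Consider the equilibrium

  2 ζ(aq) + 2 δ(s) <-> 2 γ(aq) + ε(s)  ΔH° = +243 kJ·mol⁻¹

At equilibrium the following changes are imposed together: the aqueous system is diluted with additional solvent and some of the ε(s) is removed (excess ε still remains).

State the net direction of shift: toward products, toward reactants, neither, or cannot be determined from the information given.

Dilution scales every aqueous concentration by the same factor. Δn_aq = 2 − 2 = 0, so Q is unchanged — no shift.
ε is a pure solid; its activity is 1 regardless of amount, so Q is unaffected — no shift from this change.
None of the changes alters Q relative to K, so there is no net shift.

no shift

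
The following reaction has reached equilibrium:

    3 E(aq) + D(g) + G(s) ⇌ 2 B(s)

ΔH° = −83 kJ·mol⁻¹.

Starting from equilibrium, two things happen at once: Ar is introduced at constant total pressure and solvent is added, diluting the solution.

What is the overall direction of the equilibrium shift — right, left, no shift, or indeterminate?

left

Adding inert gas at constant total pressure expands the volume and lowers every reacting partial pressure. With Δn_gas = 0 − 1 = -1, Q moves away from K toward the side with fewer gas moles, so the system shifts toward the side with more gas moles — to the left.
Dilution lowers every aqueous concentration by the same factor. Δn_aq = 0 − 3 = -3, so the system shifts toward the side with more dissolved moles — to the left.
All effects act in the same direction — net shift to the left.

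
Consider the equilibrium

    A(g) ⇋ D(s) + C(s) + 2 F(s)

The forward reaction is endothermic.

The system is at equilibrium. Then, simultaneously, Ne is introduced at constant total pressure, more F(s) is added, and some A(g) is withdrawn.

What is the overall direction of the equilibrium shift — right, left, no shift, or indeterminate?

left

Adding inert gas at constant total pressure expands the volume and lowers every reacting partial pressure. With Δn_gas = 0 − 1 = -1, Q moves away from K toward the side with fewer gas moles, so the system shifts toward the side with more gas moles — to the left.
F is a pure solid; its activity is 1 regardless of amount, so Q is unaffected — no shift from this change.
Removing A (g), a reactant, drives the reaction to the left.
Only the nonzero effect(s) matter; the net shift is to the left.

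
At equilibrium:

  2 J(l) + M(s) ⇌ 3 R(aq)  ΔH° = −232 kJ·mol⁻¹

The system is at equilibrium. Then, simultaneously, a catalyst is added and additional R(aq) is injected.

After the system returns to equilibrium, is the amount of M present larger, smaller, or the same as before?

increases

A catalyst speeds both forward and reverse rates equally; it changes neither Q nor K — no shift from this change.
Adding R (aq), a product, drives the reaction to the left.
The net shift is to the left. M is a reactant, so its amount increases.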